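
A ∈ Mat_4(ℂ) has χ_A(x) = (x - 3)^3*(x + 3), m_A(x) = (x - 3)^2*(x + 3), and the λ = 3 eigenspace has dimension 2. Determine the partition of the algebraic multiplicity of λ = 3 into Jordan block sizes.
Block sizes for λ = 3: [2, 1]

Step 1 — from the characteristic polynomial, algebraic multiplicity of λ = 3 is 3. From dim ker(A − (3)·I) = 2, there are exactly 2 Jordan blocks for λ = 3.
Step 2 — from the minimal polynomial, the factor (x − 3)^2 tells us the largest block for λ = 3 has size 2.
Step 3 — with total size 3, 2 blocks, and largest block 2, the block sizes (in nonincreasing order) are [2, 1].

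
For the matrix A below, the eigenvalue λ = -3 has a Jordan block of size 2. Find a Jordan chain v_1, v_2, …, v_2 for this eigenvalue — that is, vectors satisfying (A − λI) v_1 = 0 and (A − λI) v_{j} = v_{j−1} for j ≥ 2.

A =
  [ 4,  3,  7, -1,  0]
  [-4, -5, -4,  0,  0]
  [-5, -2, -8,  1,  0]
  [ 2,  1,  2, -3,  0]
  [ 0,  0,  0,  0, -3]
A Jordan chain for λ = -3 of length 2:
v_1 = (7, -4, -5, 2, 0)ᵀ
v_2 = (1, 0, 0, 0, 0)ᵀ

Let N = A − (-3)·I. We want v_2 with N^2 v_2 = 0 but N^1 v_2 ≠ 0; then v_{j-1} := N · v_j for j = 2, …, 2.

Pick v_2 = (1, 0, 0, 0, 0)ᵀ.
Then v_1 = N · v_2 = (7, -4, -5, 2, 0)ᵀ.

Sanity check: (A − (-3)·I) v_1 = (0, 0, 0, 0, 0)ᵀ = 0. ✓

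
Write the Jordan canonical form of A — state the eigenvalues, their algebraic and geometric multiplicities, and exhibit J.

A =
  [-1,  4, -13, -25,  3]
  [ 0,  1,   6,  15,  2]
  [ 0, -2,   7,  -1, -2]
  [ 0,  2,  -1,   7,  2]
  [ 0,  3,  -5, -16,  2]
J_2(-1) ⊕ J_2(6) ⊕ J_1(6)

The characteristic polynomial is
  det(x·I − A) = x^5 - 16*x^4 + 73*x^3 - 18*x^2 - 324*x - 216 = (x - 6)^3*(x + 1)^2

Eigenvalues and multiplicities (the geometric multiplicity of λ is n − rank(A − λI), which equals the number of Jordan blocks for λ):
  λ = -1: algebraic multiplicity = 2, geometric multiplicity = 1
  λ = 6: algebraic multiplicity = 3, geometric multiplicity = 2

Determining the block sizes for each eigenvalue:
  λ = -1: one block (gm = 1), so the single block has size am = 2 → block sizes [2]
  λ = 6: 2 blocks summing to 3 forces exactly one block of size 2 and the rest size 1 → block sizes [2, 1]

Assembling the blocks gives a Jordan form
J =
  [-1,  1, 0, 0, 0]
  [ 0, -1, 0, 0, 0]
  [ 0,  0, 6, 1, 0]
  [ 0,  0, 0, 6, 0]
  [ 0,  0, 0, 0, 6]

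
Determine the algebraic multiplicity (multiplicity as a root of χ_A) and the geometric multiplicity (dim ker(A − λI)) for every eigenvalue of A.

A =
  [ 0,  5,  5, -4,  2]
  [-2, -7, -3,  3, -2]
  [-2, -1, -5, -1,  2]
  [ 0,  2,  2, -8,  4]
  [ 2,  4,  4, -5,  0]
λ = -4: alg = 5, geom = 3

Step 1 — factor the characteristic polynomial to read off the algebraic multiplicities:
  χ_A(x) = (x + 4)^5

Step 2 — compute geometric multiplicities via the rank-nullity identity g(λ) = n − rank(A − λI):
  rank(A − (-4)·I) = 2, so dim ker(A − (-4)·I) = n − 2 = 3

Summary:
  λ = -4: algebraic multiplicity = 5, geometric multiplicity = 3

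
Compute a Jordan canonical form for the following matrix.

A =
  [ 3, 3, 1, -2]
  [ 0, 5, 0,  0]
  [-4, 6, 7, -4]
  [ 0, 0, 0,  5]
J_2(5) ⊕ J_1(5) ⊕ J_1(5)

The characteristic polynomial is
  det(x·I − A) = x^4 - 20*x^3 + 150*x^2 - 500*x + 625 = (x - 5)^4

Eigenvalues and multiplicities (the geometric multiplicity of λ is n − rank(A − λI), which equals the number of Jordan blocks for λ):
  λ = 5: algebraic multiplicity = 4, geometric multiplicity = 3

Determining the block sizes for each eigenvalue:
  λ = 5: 3 blocks summing to 4 forces exactly one block of size 2 and the rest size 1 → block sizes [2, 1, 1]

Assembling the blocks gives a Jordan form
J =
  [5, 1, 0, 0]
  [0, 5, 0, 0]
  [0, 0, 5, 0]
  [0, 0, 0, 5]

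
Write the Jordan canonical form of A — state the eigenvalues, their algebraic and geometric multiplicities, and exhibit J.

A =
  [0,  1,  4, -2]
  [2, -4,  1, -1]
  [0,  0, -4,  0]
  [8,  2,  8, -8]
J_3(-4) ⊕ J_1(-4)

The characteristic polynomial is
  det(x·I − A) = x^4 + 16*x^3 + 96*x^2 + 256*x + 256 = (x + 4)^4

Eigenvalues and multiplicities (the geometric multiplicity of λ is n − rank(A − λI), which equals the number of Jordan blocks for λ):
  λ = -4: algebraic multiplicity = 4, geometric multiplicity = 2

Determining the block sizes for each eigenvalue:
  λ = -4: with am = 4 and gm = 2, the partition is not yet determined (e.g. several partitions of 4 into 2 parts exist). Let N = A − (-4)·I. Computing rank(N^1) = 2, rank(N^2) = 1, rank(N^3) = 0; the number of blocks of size ≥ j is rank(N^{j−1}) − rank(N^j), giving [2, 1, 1]. So we have 1 block(s) of size 3, 1 block(s) of size 1 → block sizes [3, 1]

Assembling the blocks gives a Jordan form
J =
  [-4,  1,  0,  0]
  [ 0, -4,  1,  0]
  [ 0,  0, -4,  0]
  [ 0,  0,  0, -4]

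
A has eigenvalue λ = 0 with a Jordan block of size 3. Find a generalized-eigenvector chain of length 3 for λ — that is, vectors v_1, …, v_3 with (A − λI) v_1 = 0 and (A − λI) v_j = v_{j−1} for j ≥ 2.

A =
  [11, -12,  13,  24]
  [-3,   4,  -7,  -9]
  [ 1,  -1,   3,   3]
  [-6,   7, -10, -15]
A Jordan chain for λ = 0 of length 3:
v_1 = (1, -2, 1, -2)ᵀ
v_2 = (-1, 1, 0, 1)ᵀ
v_3 = (1, 1, 0, 0)ᵀ

Let N = A − (0)·I. We want v_3 with N^3 v_3 = 0 but N^2 v_3 ≠ 0; then v_{j-1} := N · v_j for j = 3, …, 2.

Pick v_3 = (1, 1, 0, 0)ᵀ.
Then v_2 = N · v_3 = (-1, 1, 0, 1)ᵀ.
Then v_1 = N · v_2 = (1, -2, 1, -2)ᵀ.

Sanity check: (A − (0)·I) v_1 = (0, 0, 0, 0)ᵀ = 0. ✓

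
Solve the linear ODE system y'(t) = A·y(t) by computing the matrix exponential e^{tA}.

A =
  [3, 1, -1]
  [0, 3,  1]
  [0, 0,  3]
e^{tA} =
  [exp(3*t), t*exp(3*t), t^2*exp(3*t)/2 - t*exp(3*t)]
  [0, exp(3*t), t*exp(3*t)]
  [0, 0, exp(3*t)]

Strategy: write A = P · J · P⁻¹ where J is a Jordan canonical form, so e^{tA} = P · e^{tJ} · P⁻¹, and e^{tJ} can be computed block-by-block.

A has Jordan form
J =
  [3, 1, 0]
  [0, 3, 1]
  [0, 0, 3]
(up to reordering of blocks).

Per-block formulas:
  For a 3×3 Jordan block J_3(3): exp(t · J_3(3)) = e^(3t)·(I + t·N + (t^2/2)·N^2), where N is the 3×3 nilpotent shift.

After assembling e^{tJ} and conjugating by P, we get:

e^{tA} =
  [exp(3*t), t*exp(3*t), t^2*exp(3*t)/2 - t*exp(3*t)]
  [0, exp(3*t), t*exp(3*t)]
  [0, 0, exp(3*t)]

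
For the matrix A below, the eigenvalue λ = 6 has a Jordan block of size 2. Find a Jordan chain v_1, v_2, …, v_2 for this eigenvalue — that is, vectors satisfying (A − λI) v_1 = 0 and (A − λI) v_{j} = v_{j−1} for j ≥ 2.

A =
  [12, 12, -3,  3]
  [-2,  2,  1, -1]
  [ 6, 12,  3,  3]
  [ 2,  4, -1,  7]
A Jordan chain for λ = 6 of length 2:
v_1 = (6, -2, 6, 2)ᵀ
v_2 = (1, 0, 0, 0)ᵀ

Let N = A − (6)·I. We want v_2 with N^2 v_2 = 0 but N^1 v_2 ≠ 0; then v_{j-1} := N · v_j for j = 2, …, 2.

Pick v_2 = (1, 0, 0, 0)ᵀ.
Then v_1 = N · v_2 = (6, -2, 6, 2)ᵀ.

Sanity check: (A − (6)·I) v_1 = (0, 0, 0, 0)ᵀ = 0. ✓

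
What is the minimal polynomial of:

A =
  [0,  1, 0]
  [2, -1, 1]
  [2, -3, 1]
x^3

The characteristic polynomial is χ_A(x) = x^3, so the eigenvalues are known. The minimal polynomial is
  m_A(x) = Π_λ (x − λ)^{k_λ}
where k_λ is the size of the *largest* Jordan block for λ (equivalently, the smallest k with (A − λI)^k v = 0 for every generalised eigenvector v of λ).

  λ = 0: largest Jordan block has size 3, contributing (x − 0)^3

So m_A(x) = x^3 = x^3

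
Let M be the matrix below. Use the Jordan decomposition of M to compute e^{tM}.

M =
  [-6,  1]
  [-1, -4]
e^{tM} =
  [-t*exp(-5*t) + exp(-5*t), t*exp(-5*t)]
  [-t*exp(-5*t), t*exp(-5*t) + exp(-5*t)]

Strategy: write M = P · J · P⁻¹ where J is a Jordan canonical form, so e^{tM} = P · e^{tJ} · P⁻¹, and e^{tJ} can be computed block-by-block.

M has Jordan form
J =
  [-5,  1]
  [ 0, -5]
(up to reordering of blocks).

Per-block formulas:
  For a 2×2 Jordan block J_2(-5): exp(t · J_2(-5)) = e^(-5t)·(I + t·N), where N is the 2×2 nilpotent shift.

After assembling e^{tJ} and conjugating by P, we get:

e^{tM} =
  [-t*exp(-5*t) + exp(-5*t), t*exp(-5*t)]
  [-t*exp(-5*t), t*exp(-5*t) + exp(-5*t)]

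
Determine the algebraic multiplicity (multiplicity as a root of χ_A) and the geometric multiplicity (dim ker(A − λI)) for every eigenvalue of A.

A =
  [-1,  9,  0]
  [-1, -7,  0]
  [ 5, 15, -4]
λ = -4: alg = 3, geom = 2

Step 1 — factor the characteristic polynomial to read off the algebraic multiplicities:
  χ_A(x) = (x + 4)^3

Step 2 — compute geometric multiplicities via the rank-nullity identity g(λ) = n − rank(A − λI):
  rank(A − (-4)·I) = 1, so dim ker(A − (-4)·I) = n − 1 = 2

Summary:
  λ = -4: algebraic multiplicity = 3, geometric multiplicity = 2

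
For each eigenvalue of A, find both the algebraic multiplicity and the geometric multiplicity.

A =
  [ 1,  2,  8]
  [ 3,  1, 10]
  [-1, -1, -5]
λ = -1: alg = 3, geom = 1

Step 1 — factor the characteristic polynomial to read off the algebraic multiplicities:
  χ_A(x) = (x + 1)^3

Step 2 — compute geometric multiplicities via the rank-nullity identity g(λ) = n − rank(A − λI):
  rank(A − (-1)·I) = 2, so dim ker(A − (-1)·I) = n − 2 = 1

Summary:
  λ = -1: algebraic multiplicity = 3, geometric multiplicity = 1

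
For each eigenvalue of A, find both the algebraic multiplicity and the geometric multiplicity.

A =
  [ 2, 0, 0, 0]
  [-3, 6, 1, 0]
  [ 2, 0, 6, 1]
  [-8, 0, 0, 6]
λ = 2: alg = 1, geom = 1; λ = 6: alg = 3, geom = 1

Step 1 — factor the characteristic polynomial to read off the algebraic multiplicities:
  χ_A(x) = (x - 6)^3*(x - 2)

Step 2 — compute geometric multiplicities via the rank-nullity identity g(λ) = n − rank(A − λI):
  rank(A − (2)·I) = 3, so dim ker(A − (2)·I) = n − 3 = 1
  rank(A − (6)·I) = 3, so dim ker(A − (6)·I) = n − 3 = 1

Summary:
  λ = 2: algebraic multiplicity = 1, geometric multiplicity = 1
  λ = 6: algebraic multiplicity = 3, geometric multiplicity = 1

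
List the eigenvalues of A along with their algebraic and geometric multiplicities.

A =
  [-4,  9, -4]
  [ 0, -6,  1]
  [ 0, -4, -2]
λ = -4: alg = 3, geom = 1

Step 1 — factor the characteristic polynomial to read off the algebraic multiplicities:
  χ_A(x) = (x + 4)^3

Step 2 — compute geometric multiplicities via the rank-nullity identity g(λ) = n − rank(A − λI):
  rank(A − (-4)·I) = 2, so dim ker(A − (-4)·I) = n − 2 = 1

Summary:
  λ = -4: algebraic multiplicity = 3, geometric multiplicity = 1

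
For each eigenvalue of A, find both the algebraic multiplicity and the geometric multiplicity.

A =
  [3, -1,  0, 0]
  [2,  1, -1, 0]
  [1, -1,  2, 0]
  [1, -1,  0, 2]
λ = 2: alg = 4, geom = 2

Step 1 — factor the characteristic polynomial to read off the algebraic multiplicities:
  χ_A(x) = (x - 2)^4

Step 2 — compute geometric multiplicities via the rank-nullity identity g(λ) = n − rank(A − λI):
  rank(A − (2)·I) = 2, so dim ker(A − (2)·I) = n − 2 = 2

Summary:
  λ = 2: algebraic multiplicity = 4, geometric multiplicity = 2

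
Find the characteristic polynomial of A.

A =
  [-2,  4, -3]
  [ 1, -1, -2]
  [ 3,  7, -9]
x^3 + 12*x^2 + 48*x + 64

Expanding det(x·I − A) (e.g. by cofactor expansion or by noting that A is similar to its Jordan form J, which has the same characteristic polynomial as A) gives
  χ_A(x) = x^3 + 12*x^2 + 48*x + 64
which factors as (x + 4)^3. The eigenvalues (with algebraic multiplicities) are λ = -4 with multiplicity 3.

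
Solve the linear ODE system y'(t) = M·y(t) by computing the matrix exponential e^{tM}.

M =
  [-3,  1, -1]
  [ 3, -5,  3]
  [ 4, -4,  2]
e^{tM} =
  [-t*exp(-2*t) + exp(-2*t), t*exp(-2*t), -t*exp(-2*t)]
  [3*t*exp(-2*t), -3*t*exp(-2*t) + exp(-2*t), 3*t*exp(-2*t)]
  [4*t*exp(-2*t), -4*t*exp(-2*t), 4*t*exp(-2*t) + exp(-2*t)]

Strategy: write M = P · J · P⁻¹ where J is a Jordan canonical form, so e^{tM} = P · e^{tJ} · P⁻¹, and e^{tJ} can be computed block-by-block.

M has Jordan form
J =
  [-2,  1,  0]
  [ 0, -2,  0]
  [ 0,  0, -2]
(up to reordering of blocks).

Per-block formulas:
  For a 1×1 block at λ = -2: exp(t · [-2]) = [e^(-2t)].
  For a 2×2 Jordan block J_2(-2): exp(t · J_2(-2)) = e^(-2t)·(I + t·N), where N is the 2×2 nilpotent shift.

After assembling e^{tJ} and conjugating by P, we get:

e^{tM} =
  [-t*exp(-2*t) + exp(-2*t), t*exp(-2*t), -t*exp(-2*t)]
  [3*t*exp(-2*t), -3*t*exp(-2*t) + exp(-2*t), 3*t*exp(-2*t)]
  [4*t*exp(-2*t), -4*t*exp(-2*t), 4*t*exp(-2*t) + exp(-2*t)]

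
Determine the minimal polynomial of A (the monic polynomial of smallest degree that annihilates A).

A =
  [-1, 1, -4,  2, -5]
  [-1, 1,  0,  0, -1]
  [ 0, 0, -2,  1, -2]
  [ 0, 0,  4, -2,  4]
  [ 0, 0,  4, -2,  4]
x^2

The characteristic polynomial is χ_A(x) = x^5, so the eigenvalues are known. The minimal polynomial is
  m_A(x) = Π_λ (x − λ)^{k_λ}
where k_λ is the size of the *largest* Jordan block for λ (equivalently, the smallest k with (A − λI)^k v = 0 for every generalised eigenvector v of λ).

  λ = 0: largest Jordan block has size 2, contributing (x − 0)^2

So m_A(x) = x^2 = x^2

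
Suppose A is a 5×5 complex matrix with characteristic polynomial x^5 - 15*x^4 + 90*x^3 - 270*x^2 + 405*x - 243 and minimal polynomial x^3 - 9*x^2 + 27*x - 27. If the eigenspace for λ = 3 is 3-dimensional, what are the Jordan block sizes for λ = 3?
Block sizes for λ = 3: [3, 1, 1]

Step 1 — from the characteristic polynomial, algebraic multiplicity of λ = 3 is 5. From dim ker(A − (3)·I) = 3, there are exactly 3 Jordan blocks for λ = 3.
Step 2 — from the minimal polynomial, the factor (x − 3)^3 tells us the largest block for λ = 3 has size 3.
Step 3 — with total size 5, 3 blocks, and largest block 3, the block sizes (in nonincreasing order) are [3, 1, 1].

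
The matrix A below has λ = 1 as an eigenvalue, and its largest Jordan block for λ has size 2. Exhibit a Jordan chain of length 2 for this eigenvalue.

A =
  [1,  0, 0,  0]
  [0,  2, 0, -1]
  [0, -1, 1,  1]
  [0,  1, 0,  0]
A Jordan chain for λ = 1 of length 2:
v_1 = (0, 1, -1, 1)ᵀ
v_2 = (0, 1, 0, 0)ᵀ

Let N = A − (1)·I. We want v_2 with N^2 v_2 = 0 but N^1 v_2 ≠ 0; then v_{j-1} := N · v_j for j = 2, …, 2.

Pick v_2 = (0, 1, 0, 0)ᵀ.
Then v_1 = N · v_2 = (0, 1, -1, 1)ᵀ.

Sanity check: (A − (1)·I) v_1 = (0, 0, 0, 0)ᵀ = 0. ✓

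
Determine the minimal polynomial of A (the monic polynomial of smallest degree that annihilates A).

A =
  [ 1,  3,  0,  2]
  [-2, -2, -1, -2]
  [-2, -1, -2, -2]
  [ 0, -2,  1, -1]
x^3 + 3*x^2 + 3*x + 1

The characteristic polynomial is χ_A(x) = (x + 1)^4, so the eigenvalues are known. The minimal polynomial is
  m_A(x) = Π_λ (x − λ)^{k_λ}
where k_λ is the size of the *largest* Jordan block for λ (equivalently, the smallest k with (A − λI)^k v = 0 for every generalised eigenvector v of λ).

  λ = -1: largest Jordan block has size 3, contributing (x + 1)^3

So m_A(x) = (x + 1)^3 = x^3 + 3*x^2 + 3*x + 1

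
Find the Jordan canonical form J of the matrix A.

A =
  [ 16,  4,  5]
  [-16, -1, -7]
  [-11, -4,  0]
J_3(5)

The characteristic polynomial is
  det(x·I − A) = x^3 - 15*x^2 + 75*x - 125 = (x - 5)^3

Eigenvalues and multiplicities (the geometric multiplicity of λ is n − rank(A − λI), which equals the number of Jordan blocks for λ):
  λ = 5: algebraic multiplicity = 3, geometric multiplicity = 1

Determining the block sizes for each eigenvalue:
  λ = 5: one block (gm = 1), so the single block has size am = 3 → block sizes [3]

Assembling the blocks gives a Jordan form
J =
  [5, 1, 0]
  [0, 5, 1]
  [0, 0, 5]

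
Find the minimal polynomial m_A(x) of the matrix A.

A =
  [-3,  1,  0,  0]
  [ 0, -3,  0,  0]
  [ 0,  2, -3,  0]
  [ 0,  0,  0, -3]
x^2 + 6*x + 9

The characteristic polynomial is χ_A(x) = (x + 3)^4, so the eigenvalues are known. The minimal polynomial is
  m_A(x) = Π_λ (x − λ)^{k_λ}
where k_λ is the size of the *largest* Jordan block for λ (equivalently, the smallest k with (A − λI)^k v = 0 for every generalised eigenvector v of λ).

  λ = -3: largest Jordan block has size 2, contributing (x + 3)^2

So m_A(x) = (x + 3)^2 = x^2 + 6*x + 9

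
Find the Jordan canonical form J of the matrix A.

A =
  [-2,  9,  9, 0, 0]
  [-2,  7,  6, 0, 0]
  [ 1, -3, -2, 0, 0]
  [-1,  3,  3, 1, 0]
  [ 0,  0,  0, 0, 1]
J_2(1) ⊕ J_1(1) ⊕ J_1(1) ⊕ J_1(1)

The characteristic polynomial is
  det(x·I − A) = x^5 - 5*x^4 + 10*x^3 - 10*x^2 + 5*x - 1 = (x - 1)^5

Eigenvalues and multiplicities (the geometric multiplicity of λ is n − rank(A − λI), which equals the number of Jordan blocks for λ):
  λ = 1: algebraic multiplicity = 5, geometric multiplicity = 4

Determining the block sizes for each eigenvalue:
  λ = 1: 4 blocks summing to 5 forces exactly one block of size 2 and the rest size 1 → block sizes [2, 1, 1, 1]

Assembling the blocks gives a Jordan form
J =
  [1, 1, 0, 0, 0]
  [0, 1, 0, 0, 0]
  [0, 0, 1, 0, 0]
  [0, 0, 0, 1, 0]
  [0, 0, 0, 0, 1]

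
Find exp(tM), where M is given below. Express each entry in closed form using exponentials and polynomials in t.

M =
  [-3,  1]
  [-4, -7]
e^{tM} =
  [2*t*exp(-5*t) + exp(-5*t), t*exp(-5*t)]
  [-4*t*exp(-5*t), -2*t*exp(-5*t) + exp(-5*t)]

Strategy: write M = P · J · P⁻¹ where J is a Jordan canonical form, so e^{tM} = P · e^{tJ} · P⁻¹, and e^{tJ} can be computed block-by-block.

M has Jordan form
J =
  [-5,  1]
  [ 0, -5]
(up to reordering of blocks).

Per-block formulas:
  For a 2×2 Jordan block J_2(-5): exp(t · J_2(-5)) = e^(-5t)·(I + t·N), where N is the 2×2 nilpotent shift.

After assembling e^{tJ} and conjugating by P, we get:

e^{tM} =
  [2*t*exp(-5*t) + exp(-5*t), t*exp(-5*t)]
  [-4*t*exp(-5*t), -2*t*exp(-5*t) + exp(-5*t)]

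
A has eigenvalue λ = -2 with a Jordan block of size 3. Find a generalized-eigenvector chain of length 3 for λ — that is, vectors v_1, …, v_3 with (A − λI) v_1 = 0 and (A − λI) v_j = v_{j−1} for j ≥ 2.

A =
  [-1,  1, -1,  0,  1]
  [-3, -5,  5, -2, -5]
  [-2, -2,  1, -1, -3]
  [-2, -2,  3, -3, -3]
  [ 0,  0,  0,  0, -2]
A Jordan chain for λ = -2 of length 3:
v_1 = (1, -3, -2, -2, 0)ᵀ
v_2 = (-1, 5, 3, 3, 0)ᵀ
v_3 = (0, 0, 1, 0, 0)ᵀ

Let N = A − (-2)·I. We want v_3 with N^3 v_3 = 0 but N^2 v_3 ≠ 0; then v_{j-1} := N · v_j for j = 3, …, 2.

Pick v_3 = (0, 0, 1, 0, 0)ᵀ.
Then v_2 = N · v_3 = (-1, 5, 3, 3, 0)ᵀ.
Then v_1 = N · v_2 = (1, -3, -2, -2, 0)ᵀ.

Sanity check: (A − (-2)·I) v_1 = (0, 0, 0, 0, 0)ᵀ = 0. ✓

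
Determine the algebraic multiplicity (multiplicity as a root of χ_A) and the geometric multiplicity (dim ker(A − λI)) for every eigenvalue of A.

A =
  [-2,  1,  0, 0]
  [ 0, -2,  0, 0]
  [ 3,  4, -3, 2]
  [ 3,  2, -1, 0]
λ = -2: alg = 3, geom = 2; λ = -1: alg = 1, geom = 1

Step 1 — factor the characteristic polynomial to read off the algebraic multiplicities:
  χ_A(x) = (x + 1)*(x + 2)^3

Step 2 — compute geometric multiplicities via the rank-nullity identity g(λ) = n − rank(A − λI):
  rank(A − (-2)·I) = 2, so dim ker(A − (-2)·I) = n − 2 = 2
  rank(A − (-1)·I) = 3, so dim ker(A − (-1)·I) = n − 3 = 1

Summary:
  λ = -2: algebraic multiplicity = 3, geometric multiplicity = 2
  λ = -1: algebraic multiplicity = 1, geometric multiplicity = 1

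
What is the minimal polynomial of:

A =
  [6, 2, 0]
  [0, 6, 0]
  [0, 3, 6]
x^2 - 12*x + 36

The characteristic polynomial is χ_A(x) = (x - 6)^3, so the eigenvalues are known. The minimal polynomial is
  m_A(x) = Π_λ (x − λ)^{k_λ}
where k_λ is the size of the *largest* Jordan block for λ (equivalently, the smallest k with (A − λI)^k v = 0 for every generalised eigenvector v of λ).

  λ = 6: largest Jordan block has size 2, contributing (x − 6)^2

So m_A(x) = (x - 6)^2 = x^2 - 12*x + 36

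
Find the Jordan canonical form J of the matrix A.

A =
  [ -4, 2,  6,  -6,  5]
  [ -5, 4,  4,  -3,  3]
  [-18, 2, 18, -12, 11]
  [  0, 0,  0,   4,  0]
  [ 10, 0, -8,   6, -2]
J_3(4) ⊕ J_1(4) ⊕ J_1(4)

The characteristic polynomial is
  det(x·I − A) = x^5 - 20*x^4 + 160*x^3 - 640*x^2 + 1280*x - 1024 = (x - 4)^5

Eigenvalues and multiplicities (the geometric multiplicity of λ is n − rank(A − λI), which equals the number of Jordan blocks for λ):
  λ = 4: algebraic multiplicity = 5, geometric multiplicity = 3

Determining the block sizes for each eigenvalue:
  λ = 4: with am = 5 and gm = 3, the partition is not yet determined (e.g. several partitions of 5 into 3 parts exist). Let N = A − (4)·I. Computing rank(N^1) = 2, rank(N^2) = 1, rank(N^3) = 0; the number of blocks of size ≥ j is rank(N^{j−1}) − rank(N^j), giving [3, 1, 1]. So we have 1 block(s) of size 3, 2 block(s) of size 1 → block sizes [3, 1, 1]

Assembling the blocks gives a Jordan form
J =
  [4, 1, 0, 0, 0]
  [0, 4, 1, 0, 0]
  [0, 0, 4, 0, 0]
  [0, 0, 0, 4, 0]
  [0, 0, 0, 0, 4]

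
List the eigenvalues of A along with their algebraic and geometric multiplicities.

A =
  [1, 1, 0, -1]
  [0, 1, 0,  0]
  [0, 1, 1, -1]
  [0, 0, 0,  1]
λ = 1: alg = 4, geom = 3

Step 1 — factor the characteristic polynomial to read off the algebraic multiplicities:
  χ_A(x) = (x - 1)^4

Step 2 — compute geometric multiplicities via the rank-nullity identity g(λ) = n − rank(A − λI):
  rank(A − (1)·I) = 1, so dim ker(A − (1)·I) = n − 1 = 3

Summary:
  λ = 1: algebraic multiplicity = 4, geometric multiplicity = 3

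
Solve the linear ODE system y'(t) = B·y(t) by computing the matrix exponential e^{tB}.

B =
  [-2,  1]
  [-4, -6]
e^{tB} =
  [2*t*exp(-4*t) + exp(-4*t), t*exp(-4*t)]
  [-4*t*exp(-4*t), -2*t*exp(-4*t) + exp(-4*t)]

Strategy: write B = P · J · P⁻¹ where J is a Jordan canonical form, so e^{tB} = P · e^{tJ} · P⁻¹, and e^{tJ} can be computed block-by-block.

B has Jordan form
J =
  [-4,  1]
  [ 0, -4]
(up to reordering of blocks).

Per-block formulas:
  For a 2×2 Jordan block J_2(-4): exp(t · J_2(-4)) = e^(-4t)·(I + t·N), where N is the 2×2 nilpotent shift.

After assembling e^{tJ} and conjugating by P, we get:

e^{tB} =
  [2*t*exp(-4*t) + exp(-4*t), t*exp(-4*t)]
  [-4*t*exp(-4*t), -2*t*exp(-4*t) + exp(-4*t)]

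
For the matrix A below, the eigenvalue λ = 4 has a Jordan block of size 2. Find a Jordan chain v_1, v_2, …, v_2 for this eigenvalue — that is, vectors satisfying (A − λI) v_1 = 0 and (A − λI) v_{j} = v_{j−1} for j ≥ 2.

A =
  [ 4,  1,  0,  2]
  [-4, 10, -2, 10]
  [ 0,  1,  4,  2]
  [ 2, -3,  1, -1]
A Jordan chain for λ = 4 of length 2:
v_1 = (1, 6, 1, -3)ᵀ
v_2 = (0, 1, 0, 0)ᵀ

Let N = A − (4)·I. We want v_2 with N^2 v_2 = 0 but N^1 v_2 ≠ 0; then v_{j-1} := N · v_j for j = 2, …, 2.

Pick v_2 = (0, 1, 0, 0)ᵀ.
Then v_1 = N · v_2 = (1, 6, 1, -3)ᵀ.

Sanity check: (A − (4)·I) v_1 = (0, 0, 0, 0)ᵀ = 0. ✓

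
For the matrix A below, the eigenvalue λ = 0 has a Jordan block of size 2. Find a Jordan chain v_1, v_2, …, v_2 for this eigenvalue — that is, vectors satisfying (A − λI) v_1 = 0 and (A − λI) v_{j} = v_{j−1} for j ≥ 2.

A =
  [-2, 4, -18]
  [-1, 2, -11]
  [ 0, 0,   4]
A Jordan chain for λ = 0 of length 2:
v_1 = (-2, -1, 0)ᵀ
v_2 = (1, 0, 0)ᵀ

Let N = A − (0)·I. We want v_2 with N^2 v_2 = 0 but N^1 v_2 ≠ 0; then v_{j-1} := N · v_j for j = 2, …, 2.

Pick v_2 = (1, 0, 0)ᵀ.
Then v_1 = N · v_2 = (-2, -1, 0)ᵀ.

Sanity check: (A − (0)·I) v_1 = (0, 0, 0)ᵀ = 0. ✓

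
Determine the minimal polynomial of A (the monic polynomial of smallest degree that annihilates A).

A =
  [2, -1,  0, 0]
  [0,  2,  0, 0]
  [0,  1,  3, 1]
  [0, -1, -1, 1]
x^2 - 4*x + 4

The characteristic polynomial is χ_A(x) = (x - 2)^4, so the eigenvalues are known. The minimal polynomial is
  m_A(x) = Π_λ (x − λ)^{k_λ}
where k_λ is the size of the *largest* Jordan block for λ (equivalently, the smallest k with (A − λI)^k v = 0 for every generalised eigenvector v of λ).

  λ = 2: largest Jordan block has size 2, contributing (x − 2)^2

So m_A(x) = (x - 2)^2 = x^2 - 4*x + 4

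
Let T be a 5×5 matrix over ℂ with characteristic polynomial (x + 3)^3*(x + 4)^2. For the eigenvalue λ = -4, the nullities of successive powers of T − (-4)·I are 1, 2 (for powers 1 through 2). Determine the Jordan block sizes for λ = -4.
Block sizes for λ = -4: [2]

From the dimensions of kernels of powers, the number of Jordan blocks of size at least j is d_j − d_{j−1} where d_j = dim ker(N^j) (with d_0 = 0). Computing the differences gives [1, 1].
The number of blocks of size exactly k is (#blocks of size ≥ k) − (#blocks of size ≥ k + 1), so the partition is: 1 block(s) of size 2.
In nonincreasing order the block sizes are [2].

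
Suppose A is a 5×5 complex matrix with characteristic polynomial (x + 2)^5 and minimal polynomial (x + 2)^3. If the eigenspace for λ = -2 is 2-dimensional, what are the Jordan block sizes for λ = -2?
Block sizes for λ = -2: [3, 2]

Step 1 — from the characteristic polynomial, algebraic multiplicity of λ = -2 is 5. From dim ker(A − (-2)·I) = 2, there are exactly 2 Jordan blocks for λ = -2.
Step 2 — from the minimal polynomial, the factor (x + 2)^3 tells us the largest block for λ = -2 has size 3.
Step 3 — with total size 5, 2 blocks, and largest block 3, the block sizes (in nonincreasing order) are [3, 2].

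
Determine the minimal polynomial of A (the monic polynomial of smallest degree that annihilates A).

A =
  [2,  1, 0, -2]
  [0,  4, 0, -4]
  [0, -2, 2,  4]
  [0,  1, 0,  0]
x^2 - 4*x + 4

The characteristic polynomial is χ_A(x) = (x - 2)^4, so the eigenvalues are known. The minimal polynomial is
  m_A(x) = Π_λ (x − λ)^{k_λ}
where k_λ is the size of the *largest* Jordan block for λ (equivalently, the smallest k with (A − λI)^k v = 0 for every generalised eigenvector v of λ).

  λ = 2: largest Jordan block has size 2, contributing (x − 2)^2

So m_A(x) = (x - 2)^2 = x^2 - 4*x + 4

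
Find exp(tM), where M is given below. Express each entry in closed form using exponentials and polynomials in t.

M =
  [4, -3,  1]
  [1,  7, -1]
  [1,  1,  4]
e^{tM} =
  [-t^2*exp(5*t)/2 - t*exp(5*t) + exp(5*t), -t^2*exp(5*t) - 3*t*exp(5*t), t^2*exp(5*t)/2 + t*exp(5*t)]
  [t*exp(5*t), 2*t*exp(5*t) + exp(5*t), -t*exp(5*t)]
  [-t^2*exp(5*t)/2 + t*exp(5*t), -t^2*exp(5*t) + t*exp(5*t), t^2*exp(5*t)/2 - t*exp(5*t) + exp(5*t)]

Strategy: write M = P · J · P⁻¹ where J is a Jordan canonical form, so e^{tM} = P · e^{tJ} · P⁻¹, and e^{tJ} can be computed block-by-block.

M has Jordan form
J =
  [5, 1, 0]
  [0, 5, 1]
  [0, 0, 5]
(up to reordering of blocks).

Per-block formulas:
  For a 3×3 Jordan block J_3(5): exp(t · J_3(5)) = e^(5t)·(I + t·N + (t^2/2)·N^2), where N is the 3×3 nilpotent shift.

After assembling e^{tJ} and conjugating by P, we get:

e^{tM} =
  [-t^2*exp(5*t)/2 - t*exp(5*t) + exp(5*t), -t^2*exp(5*t) - 3*t*exp(5*t), t^2*exp(5*t)/2 + t*exp(5*t)]
  [t*exp(5*t), 2*t*exp(5*t) + exp(5*t), -t*exp(5*t)]
  [-t^2*exp(5*t)/2 + t*exp(5*t), -t^2*exp(5*t) + t*exp(5*t), t^2*exp(5*t)/2 - t*exp(5*t) + exp(5*t)]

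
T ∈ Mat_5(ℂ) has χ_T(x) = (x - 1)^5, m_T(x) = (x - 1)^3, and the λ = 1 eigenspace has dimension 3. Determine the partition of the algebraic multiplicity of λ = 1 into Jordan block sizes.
Block sizes for λ = 1: [3, 1, 1]

Step 1 — from the characteristic polynomial, algebraic multiplicity of λ = 1 is 5. From dim ker(T − (1)·I) = 3, there are exactly 3 Jordan blocks for λ = 1.
Step 2 — from the minimal polynomial, the factor (x − 1)^3 tells us the largest block for λ = 1 has size 3.
Step 3 — with total size 5, 3 blocks, and largest block 3, the block sizes (in nonincreasing order) are [3, 1, 1].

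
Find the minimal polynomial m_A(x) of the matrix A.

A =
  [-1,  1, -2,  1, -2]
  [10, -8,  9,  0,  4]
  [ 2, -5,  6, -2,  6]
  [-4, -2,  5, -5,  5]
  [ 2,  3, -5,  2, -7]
x^3 + 9*x^2 + 27*x + 27

The characteristic polynomial is χ_A(x) = (x + 3)^5, so the eigenvalues are known. The minimal polynomial is
  m_A(x) = Π_λ (x − λ)^{k_λ}
where k_λ is the size of the *largest* Jordan block for λ (equivalently, the smallest k with (A − λI)^k v = 0 for every generalised eigenvector v of λ).

  λ = -3: largest Jordan block has size 3, contributing (x + 3)^3

So m_A(x) = (x + 3)^3 = x^3 + 9*x^2 + 27*x + 27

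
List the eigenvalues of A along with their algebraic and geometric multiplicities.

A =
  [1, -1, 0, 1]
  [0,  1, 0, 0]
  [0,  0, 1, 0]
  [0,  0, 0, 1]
λ = 1: alg = 4, geom = 3

Step 1 — factor the characteristic polynomial to read off the algebraic multiplicities:
  χ_A(x) = (x - 1)^4

Step 2 — compute geometric multiplicities via the rank-nullity identity g(λ) = n − rank(A − λI):
  rank(A − (1)·I) = 1, so dim ker(A − (1)·I) = n − 1 = 3

Summary:
  λ = 1: algebraic multiplicity = 4, geometric multiplicity = 3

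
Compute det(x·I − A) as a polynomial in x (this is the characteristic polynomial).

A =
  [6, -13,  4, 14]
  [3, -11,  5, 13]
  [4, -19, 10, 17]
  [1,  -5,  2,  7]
x^4 - 12*x^3 + 54*x^2 - 108*x + 81

Expanding det(x·I − A) (e.g. by cofactor expansion or by noting that A is similar to its Jordan form J, which has the same characteristic polynomial as A) gives
  χ_A(x) = x^4 - 12*x^3 + 54*x^2 - 108*x + 81
which factors as (x - 3)^4. The eigenvalues (with algebraic multiplicities) are λ = 3 with multiplicity 4.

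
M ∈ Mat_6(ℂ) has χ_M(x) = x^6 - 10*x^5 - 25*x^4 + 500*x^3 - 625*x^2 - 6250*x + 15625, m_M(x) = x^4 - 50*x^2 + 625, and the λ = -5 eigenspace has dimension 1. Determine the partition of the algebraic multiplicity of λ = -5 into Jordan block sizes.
Block sizes for λ = -5: [2]

Step 1 — from the characteristic polynomial, algebraic multiplicity of λ = -5 is 2. From dim ker(M − (-5)·I) = 1, there are exactly 1 Jordan blocks for λ = -5.
Step 2 — from the minimal polynomial, the factor (x + 5)^2 tells us the largest block for λ = -5 has size 2.
Step 3 — with total size 2, 1 blocks, and largest block 2, the block sizes (in nonincreasing order) are [2].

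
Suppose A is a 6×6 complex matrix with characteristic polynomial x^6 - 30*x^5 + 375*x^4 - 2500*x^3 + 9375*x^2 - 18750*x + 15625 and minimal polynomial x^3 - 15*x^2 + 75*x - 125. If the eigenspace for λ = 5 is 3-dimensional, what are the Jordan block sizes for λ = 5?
Block sizes for λ = 5: [3, 2, 1]

Step 1 — from the characteristic polynomial, algebraic multiplicity of λ = 5 is 6. From dim ker(A − (5)·I) = 3, there are exactly 3 Jordan blocks for λ = 5.
Step 2 — from the minimal polynomial, the factor (x − 5)^3 tells us the largest block for λ = 5 has size 3.
Step 3 — with total size 6, 3 blocks, and largest block 3, the block sizes (in nonincreasing order) are [3, 2, 1].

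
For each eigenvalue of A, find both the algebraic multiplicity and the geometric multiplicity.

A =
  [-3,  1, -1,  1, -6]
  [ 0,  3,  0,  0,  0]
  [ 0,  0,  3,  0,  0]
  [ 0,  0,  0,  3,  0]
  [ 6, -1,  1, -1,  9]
λ = 3: alg = 5, geom = 4

Step 1 — factor the characteristic polynomial to read off the algebraic multiplicities:
  χ_A(x) = (x - 3)^5

Step 2 — compute geometric multiplicities via the rank-nullity identity g(λ) = n − rank(A − λI):
  rank(A − (3)·I) = 1, so dim ker(A − (3)·I) = n − 1 = 4

Summary:
  λ = 3: algebraic multiplicity = 5, geometric multiplicity = 4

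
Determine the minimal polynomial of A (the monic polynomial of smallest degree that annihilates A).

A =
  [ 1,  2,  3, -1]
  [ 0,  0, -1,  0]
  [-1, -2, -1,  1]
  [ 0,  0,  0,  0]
x^3

The characteristic polynomial is χ_A(x) = x^4, so the eigenvalues are known. The minimal polynomial is
  m_A(x) = Π_λ (x − λ)^{k_λ}
where k_λ is the size of the *largest* Jordan block for λ (equivalently, the smallest k with (A − λI)^k v = 0 for every generalised eigenvector v of λ).

  λ = 0: largest Jordan block has size 3, contributing (x − 0)^3

So m_A(x) = x^3 = x^3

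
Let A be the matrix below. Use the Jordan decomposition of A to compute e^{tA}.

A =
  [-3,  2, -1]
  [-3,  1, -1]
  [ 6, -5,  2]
e^{tA} =
  [-3*t^2/2 - 3*t + 1, t^2/2 + 2*t, -t^2/2 - t]
  [-3*t, t + 1, -t]
  [9*t^2/2 + 6*t, -3*t^2/2 - 5*t, 3*t^2/2 + 2*t + 1]

Strategy: write A = P · J · P⁻¹ where J is a Jordan canonical form, so e^{tA} = P · e^{tJ} · P⁻¹, and e^{tJ} can be computed block-by-block.

A has Jordan form
J =
  [0, 1, 0]
  [0, 0, 1]
  [0, 0, 0]
(up to reordering of blocks).

Per-block formulas:
  For a 3×3 Jordan block J_3(0): exp(t · J_3(0)) = e^(0t)·(I + t·N + (t^2/2)·N^2), where N is the 3×3 nilpotent shift.

After assembling e^{tJ} and conjugating by P, we get:

e^{tA} =
  [-3*t^2/2 - 3*t + 1, t^2/2 + 2*t, -t^2/2 - t]
  [-3*t, t + 1, -t]
  [9*t^2/2 + 6*t, -3*t^2/2 - 5*t, 3*t^2/2 + 2*t + 1]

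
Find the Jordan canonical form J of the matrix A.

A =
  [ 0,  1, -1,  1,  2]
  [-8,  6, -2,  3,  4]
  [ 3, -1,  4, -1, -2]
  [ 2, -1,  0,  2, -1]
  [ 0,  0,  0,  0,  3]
J_3(3) ⊕ J_2(3)

The characteristic polynomial is
  det(x·I − A) = x^5 - 15*x^4 + 90*x^3 - 270*x^2 + 405*x - 243 = (x - 3)^5

Eigenvalues and multiplicities (the geometric multiplicity of λ is n − rank(A − λI), which equals the number of Jordan blocks for λ):
  λ = 3: algebraic multiplicity = 5, geometric multiplicity = 2

Determining the block sizes for each eigenvalue:
  λ = 3: with am = 5 and gm = 2, the partition is not yet determined (e.g. several partitions of 5 into 2 parts exist). Let N = A − (3)·I. Computing rank(N^1) = 3, rank(N^2) = 1, rank(N^3) = 0; the number of blocks of size ≥ j is rank(N^{j−1}) − rank(N^j), giving [2, 2, 1]. So we have 1 block(s) of size 3, 1 block(s) of size 2 → block sizes [3, 2]

Assembling the blocks gives a Jordan form
J =
  [3, 1, 0, 0, 0]
  [0, 3, 1, 0, 0]
  [0, 0, 3, 0, 0]
  [0, 0, 0, 3, 1]
  [0, 0, 0, 0, 3]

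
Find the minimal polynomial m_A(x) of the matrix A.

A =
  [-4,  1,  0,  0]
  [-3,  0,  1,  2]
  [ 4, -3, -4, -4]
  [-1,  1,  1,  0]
x^3 + 6*x^2 + 12*x + 8

The characteristic polynomial is χ_A(x) = (x + 2)^4, so the eigenvalues are known. The minimal polynomial is
  m_A(x) = Π_λ (x − λ)^{k_λ}
where k_λ is the size of the *largest* Jordan block for λ (equivalently, the smallest k with (A − λI)^k v = 0 for every generalised eigenvector v of λ).

  λ = -2: largest Jordan block has size 3, contributing (x + 2)^3

So m_A(x) = (x + 2)^3 = x^3 + 6*x^2 + 12*x + 8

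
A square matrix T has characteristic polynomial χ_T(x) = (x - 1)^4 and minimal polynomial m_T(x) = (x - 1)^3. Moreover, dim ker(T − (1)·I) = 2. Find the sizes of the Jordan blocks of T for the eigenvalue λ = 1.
Block sizes for λ = 1: [3, 1]

Step 1 — from the characteristic polynomial, algebraic multiplicity of λ = 1 is 4. From dim ker(T − (1)·I) = 2, there are exactly 2 Jordan blocks for λ = 1.
Step 2 — from the minimal polynomial, the factor (x − 1)^3 tells us the largest block for λ = 1 has size 3.
Step 3 — with total size 4, 2 blocks, and largest block 3, the block sizes (in nonincreasing order) are [3, 1].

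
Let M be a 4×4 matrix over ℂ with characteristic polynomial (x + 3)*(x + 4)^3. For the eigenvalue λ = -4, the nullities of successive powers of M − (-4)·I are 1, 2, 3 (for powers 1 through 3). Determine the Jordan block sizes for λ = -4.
Block sizes for λ = -4: [3]

From the dimensions of kernels of powers, the number of Jordan blocks of size at least j is d_j − d_{j−1} where d_j = dim ker(N^j) (with d_0 = 0). Computing the differences gives [1, 1, 1].
The number of blocks of size exactly k is (#blocks of size ≥ k) − (#blocks of size ≥ k + 1), so the partition is: 1 block(s) of size 3.
In nonincreasing order the block sizes are [3].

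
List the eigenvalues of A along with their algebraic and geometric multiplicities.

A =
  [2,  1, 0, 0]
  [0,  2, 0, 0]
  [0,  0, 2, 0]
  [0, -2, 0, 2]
λ = 2: alg = 4, geom = 3

Step 1 — factor the characteristic polynomial to read off the algebraic multiplicities:
  χ_A(x) = (x - 2)^4

Step 2 — compute geometric multiplicities via the rank-nullity identity g(λ) = n − rank(A − λI):
  rank(A − (2)·I) = 1, so dim ker(A − (2)·I) = n − 1 = 3

Summary:
  λ = 2: algebraic multiplicity = 4, geometric multiplicity = 3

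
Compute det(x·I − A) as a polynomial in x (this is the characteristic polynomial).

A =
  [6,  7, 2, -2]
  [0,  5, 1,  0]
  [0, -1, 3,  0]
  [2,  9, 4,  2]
x^4 - 16*x^3 + 96*x^2 - 256*x + 256

Expanding det(x·I − A) (e.g. by cofactor expansion or by noting that A is similar to its Jordan form J, which has the same characteristic polynomial as A) gives
  χ_A(x) = x^4 - 16*x^3 + 96*x^2 - 256*x + 256
which factors as (x - 4)^4. The eigenvalues (with algebraic multiplicities) are λ = 4 with multiplicity 4.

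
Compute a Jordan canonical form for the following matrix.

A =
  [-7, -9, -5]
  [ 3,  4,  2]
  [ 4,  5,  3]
J_3(0)

The characteristic polynomial is
  det(x·I − A) = x^3

Eigenvalues and multiplicities (the geometric multiplicity of λ is n − rank(A − λI), which equals the number of Jordan blocks for λ):
  λ = 0: algebraic multiplicity = 3, geometric multiplicity = 1

Determining the block sizes for each eigenvalue:
  λ = 0: one block (gm = 1), so the single block has size am = 3 → block sizes [3]

Assembling the blocks gives a Jordan form
J =
  [0, 1, 0]
  [0, 0, 1]
  [0, 0, 0]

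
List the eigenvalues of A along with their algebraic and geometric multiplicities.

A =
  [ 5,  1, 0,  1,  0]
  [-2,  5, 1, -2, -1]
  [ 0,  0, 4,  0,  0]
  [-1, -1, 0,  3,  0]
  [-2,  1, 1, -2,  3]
λ = 4: alg = 5, geom = 3

Step 1 — factor the characteristic polynomial to read off the algebraic multiplicities:
  χ_A(x) = (x - 4)^5

Step 2 — compute geometric multiplicities via the rank-nullity identity g(λ) = n − rank(A − λI):
  rank(A − (4)·I) = 2, so dim ker(A − (4)·I) = n − 2 = 3

Summary:
  λ = 4: algebraic multiplicity = 5, geometric multiplicity = 3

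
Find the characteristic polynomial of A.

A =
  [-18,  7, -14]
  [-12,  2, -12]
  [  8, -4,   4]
x^3 + 12*x^2 + 48*x + 64

Expanding det(x·I − A) (e.g. by cofactor expansion or by noting that A is similar to its Jordan form J, which has the same characteristic polynomial as A) gives
  χ_A(x) = x^3 + 12*x^2 + 48*x + 64
which factors as (x + 4)^3. The eigenvalues (with algebraic multiplicities) are λ = -4 with multiplicity 3.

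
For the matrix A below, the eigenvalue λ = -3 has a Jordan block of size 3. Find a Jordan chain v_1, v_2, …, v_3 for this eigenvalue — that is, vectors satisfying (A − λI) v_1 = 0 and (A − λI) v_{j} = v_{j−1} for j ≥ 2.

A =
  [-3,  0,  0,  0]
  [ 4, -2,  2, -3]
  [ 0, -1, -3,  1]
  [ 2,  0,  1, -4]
A Jordan chain for λ = -3 of length 3:
v_1 = (0, -2, -2, -2)ᵀ
v_2 = (0, 4, 0, 2)ᵀ
v_3 = (1, 0, 0, 0)ᵀ

Let N = A − (-3)·I. We want v_3 with N^3 v_3 = 0 but N^2 v_3 ≠ 0; then v_{j-1} := N · v_j for j = 3, …, 2.

Pick v_3 = (1, 0, 0, 0)ᵀ.
Then v_2 = N · v_3 = (0, 4, 0, 2)ᵀ.
Then v_1 = N · v_2 = (0, -2, -2, -2)ᵀ.

Sanity check: (A − (-3)·I) v_1 = (0, 0, 0, 0)ᵀ = 0. ✓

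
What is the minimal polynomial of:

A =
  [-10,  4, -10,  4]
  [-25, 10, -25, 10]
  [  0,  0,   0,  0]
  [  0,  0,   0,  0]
x^2

The characteristic polynomial is χ_A(x) = x^4, so the eigenvalues are known. The minimal polynomial is
  m_A(x) = Π_λ (x − λ)^{k_λ}
where k_λ is the size of the *largest* Jordan block for λ (equivalently, the smallest k with (A − λI)^k v = 0 for every generalised eigenvector v of λ).

  λ = 0: largest Jordan block has size 2, contributing (x − 0)^2

So m_A(x) = x^2 = x^2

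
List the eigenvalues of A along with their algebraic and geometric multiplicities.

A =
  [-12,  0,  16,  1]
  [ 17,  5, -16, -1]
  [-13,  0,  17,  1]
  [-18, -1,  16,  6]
λ = 1: alg = 1, geom = 1; λ = 5: alg = 3, geom = 1

Step 1 — factor the characteristic polynomial to read off the algebraic multiplicities:
  χ_A(x) = (x - 5)^3*(x - 1)

Step 2 — compute geometric multiplicities via the rank-nullity identity g(λ) = n − rank(A − λI):
  rank(A − (1)·I) = 3, so dim ker(A − (1)·I) = n − 3 = 1
  rank(A − (5)·I) = 3, so dim ker(A − (5)·I) = n − 3 = 1

Summary:
  λ = 1: algebraic multiplicity = 1, geometric multiplicity = 1
  λ = 5: algebraic multiplicity = 3, geometric multiplicity = 1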